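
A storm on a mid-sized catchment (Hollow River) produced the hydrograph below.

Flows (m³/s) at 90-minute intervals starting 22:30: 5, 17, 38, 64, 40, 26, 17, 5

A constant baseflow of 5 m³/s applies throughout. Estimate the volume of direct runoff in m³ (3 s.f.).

Direct-runoff ordinates (Q − Q_b): 0.0, 12.0, 33.0, 59.0, 35.0, 21.0, 12.0, 0.0 m³/s.
ΣQ_DR = 172.0 m³/s.
With Δt = 1.5 h = 5400 s, V = ΣQ_DR · Δt = 172.0 × 5400 = 9.29 × 10^5 m³.

V ≈ 9.29 × 10^5 m³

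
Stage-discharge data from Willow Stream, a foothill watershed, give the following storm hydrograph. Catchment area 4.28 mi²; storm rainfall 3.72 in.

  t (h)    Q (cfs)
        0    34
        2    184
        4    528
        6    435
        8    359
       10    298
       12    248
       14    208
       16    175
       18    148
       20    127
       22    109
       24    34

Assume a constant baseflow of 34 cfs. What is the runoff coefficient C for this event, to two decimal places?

ΣQ_DR = 2445 cfs; V = ΣQ_DR·Δt = 1.760 × 10^7 ft³.
Runoff depth d = V / A = 1.770 in.
C = d / P = 1.770 / 3.72 = 0.48.

C ≈ 0.48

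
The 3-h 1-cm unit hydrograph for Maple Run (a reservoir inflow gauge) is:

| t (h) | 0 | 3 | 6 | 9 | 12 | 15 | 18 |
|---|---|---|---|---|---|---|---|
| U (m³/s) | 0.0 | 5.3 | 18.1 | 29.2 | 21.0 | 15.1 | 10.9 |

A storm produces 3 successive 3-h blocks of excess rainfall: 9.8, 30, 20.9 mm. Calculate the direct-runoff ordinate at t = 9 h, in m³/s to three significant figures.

By discrete convolution, Q_j = Σ (P_i / 10 mm) · U_{j−i}.
At t = 9 h (j=3): Q = (9.8/10)·29.2 + (30/10)·18.1 + (20.9/10)·5.3 = 94.0 m³/s.

Q ≈ 94.0 m³/s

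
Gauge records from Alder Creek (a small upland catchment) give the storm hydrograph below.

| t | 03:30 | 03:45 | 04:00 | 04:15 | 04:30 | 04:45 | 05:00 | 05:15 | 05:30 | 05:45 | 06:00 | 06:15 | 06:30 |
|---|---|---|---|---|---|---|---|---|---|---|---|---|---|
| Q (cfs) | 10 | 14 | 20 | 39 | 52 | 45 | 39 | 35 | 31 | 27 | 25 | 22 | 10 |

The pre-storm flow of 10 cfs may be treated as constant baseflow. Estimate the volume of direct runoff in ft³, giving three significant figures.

Direct-runoff ordinates (Q − Q_b): 0.0, 4.0, 10.0, 29.0, 42.0, 35.0, 29.0, 25.0, 21.0, 17.0, 15.0, 12.0, 0.0 cfs.
ΣQ_DR = 239.0 cfs.
With Δt = 0.25 h = 900 s, V = ΣQ_DR · Δt = 239.0 × 900 = 2.15 × 10^5 ft³.

V ≈ 2.15 × 10^5 ft³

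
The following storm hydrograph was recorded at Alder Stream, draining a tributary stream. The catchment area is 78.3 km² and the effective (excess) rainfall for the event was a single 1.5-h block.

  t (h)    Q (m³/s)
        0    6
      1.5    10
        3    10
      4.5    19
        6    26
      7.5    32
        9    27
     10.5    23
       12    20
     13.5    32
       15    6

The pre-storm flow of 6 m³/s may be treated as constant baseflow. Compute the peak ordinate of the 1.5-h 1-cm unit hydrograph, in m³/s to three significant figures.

U_p ≈ 26.0 m³/s

Direct runoff: 0.0, 4.0, 4.0, 13.0, 20.0, 26.0, 21.0, 17.0, 14.0, 26.0, 0.0 m³/s; ΣQ_DR = 145.0 m³/s, peak = 26.0 m³/s.
Runoff depth d = ΣQ_DR·Δt / A = 145.0 × 5400 / (78.3 km²) = 10.00 mm.
The 1-cm UH is the DRH scaled by (10 mm)/d, so U_p = 26.0 × 10/10.00 = 26.0 m³/s.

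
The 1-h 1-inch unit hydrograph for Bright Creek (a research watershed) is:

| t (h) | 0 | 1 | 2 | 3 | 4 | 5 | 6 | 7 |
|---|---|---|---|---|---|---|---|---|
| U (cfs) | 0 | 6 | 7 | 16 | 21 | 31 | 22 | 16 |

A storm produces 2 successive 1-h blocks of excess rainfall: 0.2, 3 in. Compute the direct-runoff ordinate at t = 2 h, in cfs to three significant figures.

By discrete convolution, Q_j = Σ (P_i / 1 in) · U_{j−i}.
At t = 2 h (j=2): Q = (0.2/1)·7 + (3/1)·6 = 19.4 cfs.

Q ≈ 19.4 cfs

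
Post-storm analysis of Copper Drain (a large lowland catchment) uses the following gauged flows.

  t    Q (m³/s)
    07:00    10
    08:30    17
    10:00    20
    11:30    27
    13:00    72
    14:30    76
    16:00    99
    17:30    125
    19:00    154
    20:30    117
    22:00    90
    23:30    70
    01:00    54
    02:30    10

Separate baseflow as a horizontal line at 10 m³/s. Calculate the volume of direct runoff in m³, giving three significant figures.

Direct-runoff ordinates (Q − Q_b): 0.0, 7.0, 10.0, 17.0, 62.0, 66.0, 89.0, 115.0, 144.0, 107.0, 80.0, 60.0, 44.0, 0.0 m³/s.
ΣQ_DR = 801.0 m³/s.
With Δt = 1.5 h = 5400 s, V = ΣQ_DR · Δt = 801.0 × 5400 = 4.33 × 10^6 m³.

V ≈ 4.33 × 10^6 m³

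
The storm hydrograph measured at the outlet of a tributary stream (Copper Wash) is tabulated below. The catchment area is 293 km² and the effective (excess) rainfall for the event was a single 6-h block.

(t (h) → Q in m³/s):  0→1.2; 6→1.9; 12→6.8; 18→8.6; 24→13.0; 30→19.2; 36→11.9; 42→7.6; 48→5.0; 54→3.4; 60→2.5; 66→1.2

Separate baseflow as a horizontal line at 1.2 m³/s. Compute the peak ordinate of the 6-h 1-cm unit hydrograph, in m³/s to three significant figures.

Direct runoff: 0.0, 0.7, 5.6, 7.4, 11.8, 18.0, 10.7, 6.4, 3.8, 2.2, 1.3, 0.0 m³/s; ΣQ_DR = 67.90 m³/s, peak = 18.0 m³/s.
Runoff depth d = ΣQ_DR·Δt / A = 67.90 × 21600 / (293 km²) = 5.006 mm.
The 1-cm UH is the DRH scaled by (10 mm)/d, so U_p = 18.0 × 10/5.006 = 36.0 m³/s.

U_p ≈ 36.0 m³/s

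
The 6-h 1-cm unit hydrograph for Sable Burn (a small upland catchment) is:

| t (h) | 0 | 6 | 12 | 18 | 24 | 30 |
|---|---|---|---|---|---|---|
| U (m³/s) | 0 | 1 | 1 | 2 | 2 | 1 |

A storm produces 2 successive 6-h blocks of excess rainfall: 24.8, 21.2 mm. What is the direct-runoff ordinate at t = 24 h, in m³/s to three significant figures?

By discrete convolution, Q_j = Σ (P_i / 10 mm) · U_{j−i}.
At t = 24 h (j=4): Q = (24.8/10)·2 + (21.2/10)·2 = 9.20 m³/s.

Q ≈ 9.20 m³/s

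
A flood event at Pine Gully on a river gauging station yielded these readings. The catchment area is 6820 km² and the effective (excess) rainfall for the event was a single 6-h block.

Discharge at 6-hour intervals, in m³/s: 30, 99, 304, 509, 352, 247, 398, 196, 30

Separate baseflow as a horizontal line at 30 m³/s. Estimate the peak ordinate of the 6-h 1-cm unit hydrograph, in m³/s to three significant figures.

Direct runoff: 0.0, 69.0, 274.0, 479.0, 322.0, 217.0, 368.0, 166.0, 0.0 m³/s; ΣQ_DR = 1895 m³/s, peak = 479.0 m³/s.
Runoff depth d = ΣQ_DR·Δt / A = 1895 × 21600 / (6820 km²) = 6.002 mm.
The 1-cm UH is the DRH scaled by (10 mm)/d, so U_p = 479.0 × 10/6.002 = 798 m³/s.

U_p ≈ 798 m³/s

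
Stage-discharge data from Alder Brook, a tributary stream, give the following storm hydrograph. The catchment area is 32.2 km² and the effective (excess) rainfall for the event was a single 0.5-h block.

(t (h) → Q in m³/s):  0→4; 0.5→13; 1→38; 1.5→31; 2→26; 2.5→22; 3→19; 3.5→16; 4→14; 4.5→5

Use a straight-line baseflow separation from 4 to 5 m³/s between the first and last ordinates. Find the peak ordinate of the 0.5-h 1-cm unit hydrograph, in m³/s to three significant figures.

U_p ≈ 42.3 m³/s

Direct runoff: 0.00, 8.89, 33.78, 26.67, 21.56, 17.44, 14.33, 11.22, 9.11, 0.00 m³/s; ΣQ_DR = 143.0 m³/s, peak = 33.78 m³/s.
Runoff depth d = ΣQ_DR·Δt / A = 143.0 × 1800 / (32.2 km²) = 7.994 mm.
The 1-cm UH is the DRH scaled by (10 mm)/d, so U_p = 33.78 × 10/7.994 = 42.3 m³/s.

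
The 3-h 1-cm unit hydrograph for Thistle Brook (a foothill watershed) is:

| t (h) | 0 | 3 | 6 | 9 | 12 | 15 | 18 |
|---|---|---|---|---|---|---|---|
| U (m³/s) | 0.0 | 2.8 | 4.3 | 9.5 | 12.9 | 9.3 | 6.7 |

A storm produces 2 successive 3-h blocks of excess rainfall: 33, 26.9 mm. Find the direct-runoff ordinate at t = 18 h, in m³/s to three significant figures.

By discrete convolution, Q_j = Σ (P_i / 10 mm) · U_{j−i}.
At t = 18 h (j=6): Q = (33/10)·6.7 + (26.9/10)·9.3 = 47.1 m³/s.

Q ≈ 47.1 m³/s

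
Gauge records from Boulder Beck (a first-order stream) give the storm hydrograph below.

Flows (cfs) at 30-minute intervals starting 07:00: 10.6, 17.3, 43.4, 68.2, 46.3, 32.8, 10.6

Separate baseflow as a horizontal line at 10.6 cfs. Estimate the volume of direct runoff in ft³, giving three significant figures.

Direct-runoff ordinates (Q − Q_b): 0.0, 6.7, 32.8, 57.6, 35.7, 22.2, 0.0 cfs.
ΣQ_DR = 155.0 cfs.
With Δt = 0.5 h = 1800 s, V = ΣQ_DR · Δt = 155.0 × 1800 = 2.79 × 10^5 ft³.

V ≈ 2.79 × 10^5 ft³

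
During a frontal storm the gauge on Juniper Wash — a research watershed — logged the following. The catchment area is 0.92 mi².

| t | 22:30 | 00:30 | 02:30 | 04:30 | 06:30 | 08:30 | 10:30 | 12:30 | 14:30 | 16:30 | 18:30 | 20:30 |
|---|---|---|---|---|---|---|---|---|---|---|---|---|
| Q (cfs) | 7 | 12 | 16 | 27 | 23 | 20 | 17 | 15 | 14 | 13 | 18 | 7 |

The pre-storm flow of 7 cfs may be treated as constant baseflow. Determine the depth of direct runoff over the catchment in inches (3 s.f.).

Direct runoff: 0.0, 5.0, 9.0, 20.0, 16.0, 13.0, 10.0, 8.0, 7.0, 6.0, 11.0, 0.0 cfs; ΣQ_DR = 105.0 cfs.
V = ΣQ_DR · Δt = 105.0 × 7200 s = 7.560 × 10^5 ft³.
Over A = 0.92 mi², depth = V / A = 0.354 in.

d ≈ 0.354 in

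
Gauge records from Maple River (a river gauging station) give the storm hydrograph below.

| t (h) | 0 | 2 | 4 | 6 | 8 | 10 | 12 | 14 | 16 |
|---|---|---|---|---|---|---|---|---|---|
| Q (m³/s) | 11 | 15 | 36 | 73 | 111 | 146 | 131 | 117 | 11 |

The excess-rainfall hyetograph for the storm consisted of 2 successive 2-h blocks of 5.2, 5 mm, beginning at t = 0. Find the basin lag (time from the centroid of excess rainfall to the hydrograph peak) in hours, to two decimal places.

t_L ≈ 8.02 h

Centroid of excess rainfall: t_c = Σ P_i·t̄_i / ΣP_i = 1.9804 h (block centres at 1, 3 h).
Hydrograph peak occurs at t = 10 h, so basin lag t_L = 10 − 1.9804 = 8.02 h.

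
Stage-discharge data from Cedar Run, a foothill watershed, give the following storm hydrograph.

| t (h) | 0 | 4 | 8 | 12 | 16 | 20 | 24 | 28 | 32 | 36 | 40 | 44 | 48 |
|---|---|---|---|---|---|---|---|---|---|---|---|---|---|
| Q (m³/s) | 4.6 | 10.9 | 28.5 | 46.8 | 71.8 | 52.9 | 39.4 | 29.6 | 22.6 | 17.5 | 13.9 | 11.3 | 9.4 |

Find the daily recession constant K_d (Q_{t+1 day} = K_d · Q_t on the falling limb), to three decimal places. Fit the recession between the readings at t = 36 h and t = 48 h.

K_d ≈ 0.289

Between t = 36 h and t = 48 h the flow falls from 17.5 to 9.4 m³/s over 3×4 h = 12 h.
Per-interval ratio K = (9.4/17.5)^(1/3) = 0.8129; K_d = K^(24/4) = 0.289.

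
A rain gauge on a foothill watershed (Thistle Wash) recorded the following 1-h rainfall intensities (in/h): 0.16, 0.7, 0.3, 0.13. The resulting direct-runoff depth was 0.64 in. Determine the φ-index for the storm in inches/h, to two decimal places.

Only the 2 blocks with intensity above φ contribute runoff: 0.7, 0.3 in/h.
Σ(I−φ)·Δt = d  ⇒  (0.7+0.3 − 2φ)·1 = 0.64
φ = (1.000 − 0.64/1) / 2 = 0.18 in/h.

φ ≈ 0.18 in/h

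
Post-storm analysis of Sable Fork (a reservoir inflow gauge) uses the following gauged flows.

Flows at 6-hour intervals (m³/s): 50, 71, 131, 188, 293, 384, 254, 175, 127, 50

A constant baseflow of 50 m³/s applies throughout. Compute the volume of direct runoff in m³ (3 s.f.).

Direct-runoff ordinates (Q − Q_b): 0.0, 21.0, 81.0, 138.0, 243.0, 334.0, 204.0, 125.0, 77.0, 0.0 m³/s.
ΣQ_DR = 1223 m³/s.
With Δt = 6 h = 21600 s, V = ΣQ_DR · Δt = 1223 × 21600 = 2.64 × 10^7 m³.

V ≈ 2.64 × 10^7 m³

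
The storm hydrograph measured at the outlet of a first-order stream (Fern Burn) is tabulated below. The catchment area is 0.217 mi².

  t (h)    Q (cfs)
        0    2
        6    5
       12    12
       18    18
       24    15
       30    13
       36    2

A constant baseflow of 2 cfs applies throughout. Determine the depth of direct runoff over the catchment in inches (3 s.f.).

d ≈ 2.27 in

Direct runoff: 0.0, 3.0, 10.0, 16.0, 13.0, 11.0, 0.0 cfs; ΣQ_DR = 53.00 cfs.
V = ΣQ_DR · Δt = 53.00 × 21600 s = 1.145 × 10^6 ft³.
Over A = 0.217 mi², depth = V / A = 2.27 in.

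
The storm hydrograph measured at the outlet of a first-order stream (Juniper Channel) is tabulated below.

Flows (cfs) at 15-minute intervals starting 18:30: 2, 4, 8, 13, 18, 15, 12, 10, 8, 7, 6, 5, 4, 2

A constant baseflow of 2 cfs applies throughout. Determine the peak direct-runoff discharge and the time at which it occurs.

Q_p = 16.0 cfs at t = 19:30

Subtracting baseflow gives direct-runoff ordinates: 0.0, 2.0, 6.0, 11.0, 16.0, 13.0, 10.0, 8.0, 6.0, 5.0, 4.0, 3.0, 2.0, 0.0 cfs.
The maximum is 16.0 cfs, occurring at the reading for t = 19:30.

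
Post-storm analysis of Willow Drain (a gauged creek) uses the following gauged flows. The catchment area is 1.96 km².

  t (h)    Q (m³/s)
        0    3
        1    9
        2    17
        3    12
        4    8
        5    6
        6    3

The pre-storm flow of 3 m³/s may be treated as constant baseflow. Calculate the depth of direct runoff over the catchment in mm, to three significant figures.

d ≈ 68.0 mm

Direct runoff: 0.0, 6.0, 14.0, 9.0, 5.0, 3.0, 0.0 m³/s; ΣQ_DR = 37.00 m³/s.
V = ΣQ_DR · Δt = 37.00 × 3600 s = 1.332 × 10^5 m³.
Over A = 1.96 km², depth = V / A = 68.0 mm.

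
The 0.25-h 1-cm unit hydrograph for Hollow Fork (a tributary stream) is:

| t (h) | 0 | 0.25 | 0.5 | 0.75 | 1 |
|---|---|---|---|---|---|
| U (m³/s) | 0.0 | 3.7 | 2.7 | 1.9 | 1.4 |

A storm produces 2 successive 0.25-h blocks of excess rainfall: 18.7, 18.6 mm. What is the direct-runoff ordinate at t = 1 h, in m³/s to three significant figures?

By discrete convolution, Q_j = Σ (P_i / 10 mm) · U_{j−i}.
At t = 1 h (j=4): Q = (18.7/10)·1.4 + (18.6/10)·1.9 = 6.15 m³/s.

Q ≈ 6.15 m³/s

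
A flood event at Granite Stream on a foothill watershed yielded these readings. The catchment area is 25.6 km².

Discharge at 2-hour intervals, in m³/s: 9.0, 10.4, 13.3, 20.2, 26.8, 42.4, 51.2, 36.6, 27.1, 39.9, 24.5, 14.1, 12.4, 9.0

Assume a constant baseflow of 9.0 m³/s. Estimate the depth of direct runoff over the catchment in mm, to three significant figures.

d ≈ 59.3 mm

Direct runoff: 0.0, 1.4, 4.3, 11.2, 17.8, 33.4, 42.2, 27.6, 18.1, 30.9, 15.5, 5.1, 3.4, 0.0 m³/s; ΣQ_DR = 210.9 m³/s.
V = ΣQ_DR · Δt = 210.9 × 7200 s = 1.518 × 10^6 m³.
Over A = 25.6 km², depth = V / A = 59.3 mm.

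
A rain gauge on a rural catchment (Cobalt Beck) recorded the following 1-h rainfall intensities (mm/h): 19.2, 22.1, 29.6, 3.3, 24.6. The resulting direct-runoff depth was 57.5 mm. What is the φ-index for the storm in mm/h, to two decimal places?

φ ≈ 9.50 mm/h

Only the 4 blocks with intensity above φ contribute runoff: 19.2, 22.1, 29.6, 24.6 mm/h.
Σ(I−φ)·Δt = d  ⇒  (19.2+22.1+29.6+24.6 − 4φ)·1 = 57.5
φ = (95.50 − 57.5/1) / 4 = 9.50 mm/h.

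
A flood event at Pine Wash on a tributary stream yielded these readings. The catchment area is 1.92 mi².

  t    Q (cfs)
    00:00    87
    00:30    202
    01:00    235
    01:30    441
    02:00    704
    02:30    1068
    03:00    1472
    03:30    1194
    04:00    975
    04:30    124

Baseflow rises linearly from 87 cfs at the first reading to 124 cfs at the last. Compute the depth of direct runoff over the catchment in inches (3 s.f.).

Direct runoff: 0.00, 110.89, 139.78, 341.67, 600.56, 960.44, 1360.33, 1078.22, 855.11, 0.00 cfs; ΣQ_DR = 5447 cfs.
V = ΣQ_DR · Δt = 5447 × 1800 s = 9.805 × 10^6 ft³.
Over A = 1.92 mi², depth = V / A = 2.20 in.

d ≈ 2.20 in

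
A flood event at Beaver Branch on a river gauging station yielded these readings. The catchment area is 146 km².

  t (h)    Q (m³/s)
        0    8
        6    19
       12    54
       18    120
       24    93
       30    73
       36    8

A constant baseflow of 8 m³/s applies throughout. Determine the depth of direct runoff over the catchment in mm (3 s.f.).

d ≈ 47.2 mm

Direct runoff: 0.0, 11.0, 46.0, 112.0, 85.0, 65.0, 0.0 m³/s; ΣQ_DR = 319.0 m³/s.
V = ΣQ_DR · Δt = 319.0 × 21600 s = 6.890 × 10^6 m³.
Over A = 146 km², depth = V / A = 47.2 mm.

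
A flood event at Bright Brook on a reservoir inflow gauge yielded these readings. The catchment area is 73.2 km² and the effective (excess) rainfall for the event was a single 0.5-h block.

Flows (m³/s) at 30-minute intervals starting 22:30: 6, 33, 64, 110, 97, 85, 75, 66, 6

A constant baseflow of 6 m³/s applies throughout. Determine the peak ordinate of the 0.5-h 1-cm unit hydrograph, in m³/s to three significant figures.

Direct runoff: 0.0, 27.0, 58.0, 104.0, 91.0, 79.0, 69.0, 60.0, 0.0 m³/s; ΣQ_DR = 488.0 m³/s, peak = 104.0 m³/s.
Runoff depth d = ΣQ_DR·Δt / A = 488.0 × 1800 / (73.2 km²) = 12.00 mm.
The 1-cm UH is the DRH scaled by (10 mm)/d, so U_p = 104.0 × 10/12.00 = 86.7 m³/s.

U_p ≈ 86.7 m³/s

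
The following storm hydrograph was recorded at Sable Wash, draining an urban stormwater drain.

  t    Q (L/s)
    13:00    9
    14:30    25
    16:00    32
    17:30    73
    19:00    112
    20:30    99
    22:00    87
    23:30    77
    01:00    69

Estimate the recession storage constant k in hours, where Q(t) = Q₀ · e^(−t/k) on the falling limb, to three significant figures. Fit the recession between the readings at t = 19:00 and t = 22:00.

k ≈ 11.9 h

On the falling limb, Q drops from 112 to 87 L/s between t = 19:00 and t = 22:00 (Δt = 3 h).
k = −Δt / ln(Q₂/Q₁) = −3 / ln(87/112) = 11.9 h.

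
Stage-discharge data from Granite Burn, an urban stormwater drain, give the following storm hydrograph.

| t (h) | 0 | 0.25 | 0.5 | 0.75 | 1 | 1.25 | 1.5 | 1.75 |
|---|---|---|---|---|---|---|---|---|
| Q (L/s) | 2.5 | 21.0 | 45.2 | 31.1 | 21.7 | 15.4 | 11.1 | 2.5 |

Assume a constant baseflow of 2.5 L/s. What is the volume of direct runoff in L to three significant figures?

V ≈ 1.17 × 10^5 L

Direct-runoff ordinates (Q − Q_b): 0.0, 18.5, 42.7, 28.6, 19.2, 12.9, 8.6, 0.0 L/s.
ΣQ_DR = 130.5 L/s.
With Δt = 0.25 h = 900 s, V = ΣQ_DR · Δt = 130.5 × 900 = 1.17 × 10^5 L.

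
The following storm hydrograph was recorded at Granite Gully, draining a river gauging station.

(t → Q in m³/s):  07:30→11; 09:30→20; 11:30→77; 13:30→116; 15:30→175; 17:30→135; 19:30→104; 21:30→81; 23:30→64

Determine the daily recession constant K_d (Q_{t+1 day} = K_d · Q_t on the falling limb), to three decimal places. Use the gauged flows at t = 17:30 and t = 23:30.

Between t = 17:30 and t = 23:30 the flow falls from 135 to 64 m³/s over 3×2 h = 6 h.
Per-interval ratio K = (64/135)^(1/3) = 0.7797; K_d = K^(24/2) = 0.051.

K_d ≈ 0.051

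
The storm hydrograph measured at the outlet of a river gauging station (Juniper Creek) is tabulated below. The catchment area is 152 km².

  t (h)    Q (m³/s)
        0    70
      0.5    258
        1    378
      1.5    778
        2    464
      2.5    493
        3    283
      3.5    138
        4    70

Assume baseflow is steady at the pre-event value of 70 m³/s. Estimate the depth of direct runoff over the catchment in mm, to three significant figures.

d ≈ 27.3 mm

Direct runoff: 0.0, 188.0, 308.0, 708.0, 394.0, 423.0, 213.0, 68.0, 0.0 m³/s; ΣQ_DR = 2302 m³/s.
V = ΣQ_DR · Δt = 2302 × 1800 s = 4.144 × 10^6 m³.
Over A = 152 km², depth = V / A = 27.3 mm.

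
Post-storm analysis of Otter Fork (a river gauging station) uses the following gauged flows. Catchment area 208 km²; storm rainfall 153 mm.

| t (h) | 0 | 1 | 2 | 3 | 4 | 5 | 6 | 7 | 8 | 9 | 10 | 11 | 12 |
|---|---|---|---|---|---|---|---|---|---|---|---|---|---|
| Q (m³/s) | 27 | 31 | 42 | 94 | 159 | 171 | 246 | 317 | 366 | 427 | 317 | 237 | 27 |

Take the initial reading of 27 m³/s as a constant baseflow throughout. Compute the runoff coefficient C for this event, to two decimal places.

ΣQ_DR = 2110 m³/s; V = ΣQ_DR·Δt = 7.596 × 10^6 m³.
Runoff depth d = V / A = 36.52 mm.
C = d / P = 36.52 / 153 = 0.24.

C ≈ 0.24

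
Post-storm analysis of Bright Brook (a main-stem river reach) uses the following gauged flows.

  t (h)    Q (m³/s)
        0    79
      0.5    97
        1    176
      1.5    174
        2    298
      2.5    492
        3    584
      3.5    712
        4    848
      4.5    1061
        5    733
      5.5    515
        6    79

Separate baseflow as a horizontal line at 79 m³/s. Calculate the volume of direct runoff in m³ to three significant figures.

Direct-runoff ordinates (Q − Q_b): 0.0, 18.0, 97.0, 95.0, 219.0, 413.0, 505.0, 633.0, 769.0, 982.0, 654.0, 436.0, 0.0 m³/s.
ΣQ_DR = 4821 m³/s.
With Δt = 0.5 h = 1800 s, V = ΣQ_DR · Δt = 4821 × 1800 = 8.68 × 10^6 m³.

V ≈ 8.68 × 10^6 m³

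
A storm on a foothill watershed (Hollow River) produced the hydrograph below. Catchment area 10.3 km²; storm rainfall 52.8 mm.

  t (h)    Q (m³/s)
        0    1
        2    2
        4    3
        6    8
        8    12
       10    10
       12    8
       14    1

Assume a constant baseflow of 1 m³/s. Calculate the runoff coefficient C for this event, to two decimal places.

ΣQ_DR = 37.00 m³/s; V = ΣQ_DR·Δt = 2.664 × 10^5 m³.
Runoff depth d = V / A = 25.86 mm.
C = d / P = 25.86 / 52.8 = 0.49.

C ≈ 0.49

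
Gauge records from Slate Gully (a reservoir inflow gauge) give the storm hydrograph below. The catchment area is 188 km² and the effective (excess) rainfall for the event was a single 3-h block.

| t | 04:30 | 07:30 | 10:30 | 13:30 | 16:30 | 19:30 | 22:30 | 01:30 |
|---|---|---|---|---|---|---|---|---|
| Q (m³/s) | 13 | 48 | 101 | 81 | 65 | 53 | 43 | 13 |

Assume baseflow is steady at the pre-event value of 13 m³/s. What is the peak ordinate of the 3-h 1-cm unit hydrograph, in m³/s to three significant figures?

Direct runoff: 0.0, 35.0, 88.0, 68.0, 52.0, 40.0, 30.0, 0.0 m³/s; ΣQ_DR = 313.0 m³/s, peak = 88.0 m³/s.
Runoff depth d = ΣQ_DR·Δt / A = 313.0 × 10800 / (188 km²) = 17.98 mm.
The 1-cm UH is the DRH scaled by (10 mm)/d, so U_p = 88.0 × 10/17.98 = 48.9 m³/s.

U_p ≈ 48.9 m³/s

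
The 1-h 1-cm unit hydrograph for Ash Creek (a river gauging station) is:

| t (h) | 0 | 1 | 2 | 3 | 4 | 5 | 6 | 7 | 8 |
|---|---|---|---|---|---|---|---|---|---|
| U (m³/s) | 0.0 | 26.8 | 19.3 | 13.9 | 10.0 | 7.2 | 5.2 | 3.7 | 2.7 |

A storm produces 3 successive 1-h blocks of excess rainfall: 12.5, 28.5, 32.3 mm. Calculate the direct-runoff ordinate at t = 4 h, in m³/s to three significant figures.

By discrete convolution, Q_j = Σ (P_i / 10 mm) · U_{j−i}.
At t = 4 h (j=4): Q = (12.5/10)·10.0 + (28.5/10)·13.9 + (32.3/10)·19.3 = 114 m³/s.

Q ≈ 114 m³/s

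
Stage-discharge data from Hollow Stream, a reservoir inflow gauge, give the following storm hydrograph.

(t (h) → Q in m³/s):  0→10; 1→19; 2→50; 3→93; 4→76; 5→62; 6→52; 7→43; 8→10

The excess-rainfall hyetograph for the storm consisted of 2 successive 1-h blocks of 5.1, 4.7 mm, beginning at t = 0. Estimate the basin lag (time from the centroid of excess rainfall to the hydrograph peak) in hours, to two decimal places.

Centroid of excess rainfall: t_c = Σ P_i·t̄_i / ΣP_i = 0.9796 h (block centres at 0.5, 1.5 h).
Hydrograph peak occurs at t = 3 h, so basin lag t_L = 3 − 0.9796 = 2.02 h.

t_L ≈ 2.02 h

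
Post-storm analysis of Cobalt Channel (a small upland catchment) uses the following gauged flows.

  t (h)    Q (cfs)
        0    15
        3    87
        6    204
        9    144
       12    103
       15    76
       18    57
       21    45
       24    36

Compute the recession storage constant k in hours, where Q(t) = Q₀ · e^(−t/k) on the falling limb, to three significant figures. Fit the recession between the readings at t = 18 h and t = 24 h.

k ≈ 13.1 h

On the falling limb, Q drops from 57 to 36 cfs between t = 18 h and t = 24 h (Δt = 6 h).
k = −Δt / ln(Q₂/Q₁) = −6 / ln(36/57) = 13.1 h.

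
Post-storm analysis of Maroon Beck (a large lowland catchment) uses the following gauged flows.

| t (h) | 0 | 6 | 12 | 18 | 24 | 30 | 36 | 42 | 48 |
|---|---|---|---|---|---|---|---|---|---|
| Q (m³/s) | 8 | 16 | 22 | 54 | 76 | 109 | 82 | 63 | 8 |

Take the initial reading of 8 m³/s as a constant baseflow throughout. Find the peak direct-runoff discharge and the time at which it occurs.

Q_p = 101.0 m³/s at t = 30 h

Subtracting baseflow gives direct-runoff ordinates: 0.0, 8.0, 14.0, 46.0, 68.0, 101.0, 74.0, 55.0, 0.0 m³/s.
The maximum is 101.0 m³/s, occurring at the reading for t = 30 h.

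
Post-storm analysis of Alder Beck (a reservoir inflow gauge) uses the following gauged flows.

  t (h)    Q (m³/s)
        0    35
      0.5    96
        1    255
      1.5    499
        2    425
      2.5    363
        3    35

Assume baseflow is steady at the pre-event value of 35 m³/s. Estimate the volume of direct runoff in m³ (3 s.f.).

Direct-runoff ordinates (Q − Q_b): 0.0, 61.0, 220.0, 464.0, 390.0, 328.0, 0.0 m³/s.
ΣQ_DR = 1463 m³/s.
With Δt = 0.5 h = 1800 s, V = ΣQ_DR · Δt = 1463 × 1800 = 2.63 × 10^6 m³.

V ≈ 2.63 × 10^6 m³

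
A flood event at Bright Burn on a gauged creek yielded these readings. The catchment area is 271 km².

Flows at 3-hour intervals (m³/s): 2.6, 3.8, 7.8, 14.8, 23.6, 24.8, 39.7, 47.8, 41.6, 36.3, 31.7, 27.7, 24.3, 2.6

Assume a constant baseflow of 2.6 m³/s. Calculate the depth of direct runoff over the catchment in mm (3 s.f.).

Direct runoff: 0.0, 1.2, 5.2, 12.2, 21.0, 22.2, 37.1, 45.2, 39.0, 33.7, 29.1, 25.1, 21.7, 0.0 m³/s; ΣQ_DR = 292.7 m³/s.
V = ΣQ_DR · Δt = 292.7 × 10800 s = 3.161 × 10^6 m³.
Over A = 271 km², depth = V / A = 11.7 mm.

d ≈ 11.7 mm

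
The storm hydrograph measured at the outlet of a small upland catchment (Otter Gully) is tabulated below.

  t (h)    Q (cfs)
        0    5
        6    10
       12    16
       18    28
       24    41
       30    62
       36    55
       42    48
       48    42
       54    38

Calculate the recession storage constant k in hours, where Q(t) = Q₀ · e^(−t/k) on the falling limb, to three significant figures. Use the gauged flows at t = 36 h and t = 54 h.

On the falling limb, Q drops from 55 to 38 cfs between t = 36 h and t = 54 h (Δt = 18 h).
k = −Δt / ln(Q₂/Q₁) = −18 / ln(38/55) = 48.7 h.

k ≈ 48.7 h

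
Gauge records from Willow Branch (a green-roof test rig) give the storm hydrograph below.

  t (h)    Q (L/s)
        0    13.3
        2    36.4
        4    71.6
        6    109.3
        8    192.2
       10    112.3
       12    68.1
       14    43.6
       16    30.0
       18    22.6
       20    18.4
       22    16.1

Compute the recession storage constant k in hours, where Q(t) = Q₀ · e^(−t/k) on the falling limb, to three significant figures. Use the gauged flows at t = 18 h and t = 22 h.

k ≈ 11.8 h

On the falling limb, Q drops from 22.6 to 16.1 L/s between t = 18 h and t = 22 h (Δt = 4 h).
k = −Δt / ln(Q₂/Q₁) = −4 / ln(16.1/22.6) = 11.8 h.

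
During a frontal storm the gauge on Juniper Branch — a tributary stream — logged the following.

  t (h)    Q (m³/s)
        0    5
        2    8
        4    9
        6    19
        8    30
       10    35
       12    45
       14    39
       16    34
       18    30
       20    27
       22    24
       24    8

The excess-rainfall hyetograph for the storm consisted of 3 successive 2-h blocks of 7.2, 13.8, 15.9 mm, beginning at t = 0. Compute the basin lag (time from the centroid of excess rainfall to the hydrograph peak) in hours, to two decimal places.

Centroid of excess rainfall: t_c = Σ P_i·t̄_i / ΣP_i = 3.4715 h (block centres at 1, 3, 5 h).
Hydrograph peak occurs at t = 12 h, so basin lag t_L = 12 − 3.4715 = 8.53 h.

t_L ≈ 8.53 h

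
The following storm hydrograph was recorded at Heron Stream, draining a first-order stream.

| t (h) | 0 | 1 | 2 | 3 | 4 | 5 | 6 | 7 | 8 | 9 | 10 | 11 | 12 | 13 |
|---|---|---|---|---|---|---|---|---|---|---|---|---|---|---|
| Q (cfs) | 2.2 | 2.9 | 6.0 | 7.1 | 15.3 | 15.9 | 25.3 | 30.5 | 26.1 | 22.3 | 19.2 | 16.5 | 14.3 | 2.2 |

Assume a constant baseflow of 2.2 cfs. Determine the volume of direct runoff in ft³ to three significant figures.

V ≈ 6.30 × 10^5 ft³

Direct-runoff ordinates (Q − Q_b): 0.0, 0.7, 3.8, 4.9, 13.1, 13.7, 23.1, 28.3, 23.9, 20.1, 17.0, 14.3, 12.1, 0.0 cfs.
ΣQ_DR = 175.0 cfs.
With Δt = 1 h = 3600 s, V = ΣQ_DR · Δt = 175.0 × 3600 = 6.30 × 10^5 ft³.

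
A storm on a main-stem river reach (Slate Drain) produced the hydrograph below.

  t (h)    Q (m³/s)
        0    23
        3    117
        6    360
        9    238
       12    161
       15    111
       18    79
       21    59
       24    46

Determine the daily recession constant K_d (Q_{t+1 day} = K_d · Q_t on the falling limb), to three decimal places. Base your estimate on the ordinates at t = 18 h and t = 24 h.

K_d ≈ 0.115

Between t = 18 h and t = 24 h the flow falls from 79 to 46 m³/s over 2×3 h = 6 h.
Per-interval ratio K = (46/79)^(1/2) = 0.7631; K_d = K^(24/3) = 0.115.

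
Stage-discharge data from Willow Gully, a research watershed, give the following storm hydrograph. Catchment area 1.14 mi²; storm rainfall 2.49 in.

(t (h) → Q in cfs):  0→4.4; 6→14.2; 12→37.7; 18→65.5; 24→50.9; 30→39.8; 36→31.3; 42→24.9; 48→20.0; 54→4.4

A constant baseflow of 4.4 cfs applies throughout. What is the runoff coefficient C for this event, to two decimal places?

C ≈ 0.82

ΣQ_DR = 249.1 cfs; V = ΣQ_DR·Δt = 5.381 × 10^6 ft³.
Runoff depth d = V / A = 2.032 in.
C = d / P = 2.032 / 2.49 = 0.82.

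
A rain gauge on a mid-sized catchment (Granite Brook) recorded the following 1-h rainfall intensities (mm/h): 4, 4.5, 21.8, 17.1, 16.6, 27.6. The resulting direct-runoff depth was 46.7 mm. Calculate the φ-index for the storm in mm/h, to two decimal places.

Only the 4 blocks with intensity above φ contribute runoff: 21.8, 17.1, 16.6, 27.6 mm/h.
Σ(I−φ)·Δt = d  ⇒  (21.8+17.1+16.6+27.6 − 4φ)·1 = 46.7
φ = (83.10 − 46.7/1) / 4 = 9.10 mm/h.

φ ≈ 9.10 mm/h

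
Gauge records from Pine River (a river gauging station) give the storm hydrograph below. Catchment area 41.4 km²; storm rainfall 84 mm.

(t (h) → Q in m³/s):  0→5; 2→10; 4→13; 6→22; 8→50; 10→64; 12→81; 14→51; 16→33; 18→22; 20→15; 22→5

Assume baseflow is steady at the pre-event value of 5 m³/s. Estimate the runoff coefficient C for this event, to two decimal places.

ΣQ_DR = 311.0 m³/s; V = ΣQ_DR·Δt = 2.239 × 10^6 m³.
Runoff depth d = V / A = 54.09 mm.
C = d / P = 54.09 / 84 = 0.64.

C ≈ 0.64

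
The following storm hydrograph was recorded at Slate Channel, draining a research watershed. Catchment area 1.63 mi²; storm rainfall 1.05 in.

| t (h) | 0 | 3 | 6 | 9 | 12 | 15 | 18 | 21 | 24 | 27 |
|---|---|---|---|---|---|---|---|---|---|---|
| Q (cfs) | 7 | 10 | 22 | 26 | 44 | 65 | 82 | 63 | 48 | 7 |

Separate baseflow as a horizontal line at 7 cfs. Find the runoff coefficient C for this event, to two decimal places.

C ≈ 0.83

ΣQ_DR = 304.0 cfs; V = ΣQ_DR·Δt = 3.283 × 10^6 ft³.
Runoff depth d = V / A = 0.8670 in.
C = d / P = 0.8670 / 1.05 = 0.83.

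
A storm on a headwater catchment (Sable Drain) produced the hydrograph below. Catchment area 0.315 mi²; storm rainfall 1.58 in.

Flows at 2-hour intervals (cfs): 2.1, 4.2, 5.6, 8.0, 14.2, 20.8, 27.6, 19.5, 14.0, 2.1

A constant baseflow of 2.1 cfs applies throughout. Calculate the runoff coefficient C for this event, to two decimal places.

C ≈ 0.60

ΣQ_DR = 97.10 cfs; V = ΣQ_DR·Δt = 6.991 × 10^5 ft³.
Runoff depth d = V / A = 0.9553 in.
C = d / P = 0.9553 / 1.58 = 0.60.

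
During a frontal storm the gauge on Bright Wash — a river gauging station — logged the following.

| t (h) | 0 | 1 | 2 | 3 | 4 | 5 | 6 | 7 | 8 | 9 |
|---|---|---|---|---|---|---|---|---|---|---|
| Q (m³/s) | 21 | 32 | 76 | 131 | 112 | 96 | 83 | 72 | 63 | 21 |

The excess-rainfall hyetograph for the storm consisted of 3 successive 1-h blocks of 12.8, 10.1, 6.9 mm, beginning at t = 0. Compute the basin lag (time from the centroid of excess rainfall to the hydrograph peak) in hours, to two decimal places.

Centroid of excess rainfall: t_c = Σ P_i·t̄_i / ΣP_i = 1.3020 h (block centres at 0.5, 1.5, 2.5 h).
Hydrograph peak occurs at t = 3 h, so basin lag t_L = 3 − 1.3020 = 1.70 h.

t_L ≈ 1.70 h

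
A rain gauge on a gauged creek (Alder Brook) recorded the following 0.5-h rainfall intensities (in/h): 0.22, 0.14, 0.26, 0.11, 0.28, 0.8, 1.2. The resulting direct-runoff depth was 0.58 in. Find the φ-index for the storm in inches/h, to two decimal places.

Only the 2 blocks with intensity above φ contribute runoff: 0.8, 1.2 in/h.
Σ(I−φ)·Δt = d  ⇒  (0.8+1.2 − 2φ)·0.5 = 0.58
φ = (2.000 − 0.58/0.5) / 2 = 0.42 in/h.

φ ≈ 0.42 in/h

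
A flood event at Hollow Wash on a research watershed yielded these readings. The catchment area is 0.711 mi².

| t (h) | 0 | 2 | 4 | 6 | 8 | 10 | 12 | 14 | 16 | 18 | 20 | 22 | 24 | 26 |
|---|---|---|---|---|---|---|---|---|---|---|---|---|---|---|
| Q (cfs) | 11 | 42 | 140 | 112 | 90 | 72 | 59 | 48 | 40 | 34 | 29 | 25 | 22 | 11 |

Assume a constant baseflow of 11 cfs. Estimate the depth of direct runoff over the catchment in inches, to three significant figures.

Direct runoff: 0.0, 31.0, 129.0, 101.0, 79.0, 61.0, 48.0, 37.0, 29.0, 23.0, 18.0, 14.0, 11.0, 0.0 cfs; ΣQ_DR = 581.0 cfs.
V = ΣQ_DR · Δt = 581.0 × 7200 s = 4.183 × 10^6 ft³.
Over A = 0.711 mi², depth = V / A = 2.53 in.

d ≈ 2.53 in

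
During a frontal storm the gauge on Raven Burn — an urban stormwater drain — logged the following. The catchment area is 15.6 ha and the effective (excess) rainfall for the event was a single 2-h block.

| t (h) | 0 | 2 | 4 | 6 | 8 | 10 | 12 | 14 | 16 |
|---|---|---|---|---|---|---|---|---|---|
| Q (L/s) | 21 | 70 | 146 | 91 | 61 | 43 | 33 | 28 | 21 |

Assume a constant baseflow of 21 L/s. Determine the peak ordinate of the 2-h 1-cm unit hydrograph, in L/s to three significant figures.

U_p ≈ 83.3 L/s

Direct runoff: 0.0, 49.0, 125.0, 70.0, 40.0, 22.0, 12.0, 7.0, 0.0 L/s; ΣQ_DR = 325.0 L/s, peak = 125.0 L/s.
Runoff depth d = ΣQ_DR·Δt / A = 325.0 × 7200 / (15.6 ha) = 15.00 mm.
The 1-cm UH is the DRH scaled by (10 mm)/d, so U_p = 125.0 × 10/15.00 = 83.3 L/s.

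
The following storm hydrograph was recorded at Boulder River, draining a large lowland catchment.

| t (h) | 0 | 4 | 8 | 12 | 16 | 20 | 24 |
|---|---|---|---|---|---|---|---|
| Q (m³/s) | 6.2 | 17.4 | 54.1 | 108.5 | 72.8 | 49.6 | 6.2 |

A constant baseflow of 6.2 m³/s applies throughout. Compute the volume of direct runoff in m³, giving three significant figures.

Direct-runoff ordinates (Q − Q_b): 0.0, 11.2, 47.9, 102.3, 66.6, 43.4, 0.0 m³/s.
ΣQ_DR = 271.4 m³/s.
With Δt = 4 h = 14400 s, V = ΣQ_DR · Δt = 271.4 × 14400 = 3.91 × 10^6 m³.

V ≈ 3.91 × 10^6 m³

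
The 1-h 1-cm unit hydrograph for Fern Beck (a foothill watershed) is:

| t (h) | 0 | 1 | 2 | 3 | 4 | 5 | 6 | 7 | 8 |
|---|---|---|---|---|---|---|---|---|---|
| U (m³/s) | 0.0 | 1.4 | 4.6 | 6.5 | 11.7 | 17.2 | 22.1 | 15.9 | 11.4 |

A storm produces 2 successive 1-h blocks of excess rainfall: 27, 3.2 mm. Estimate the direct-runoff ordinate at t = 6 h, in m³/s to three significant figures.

By discrete convolution, Q_j = Σ (P_i / 10 mm) · U_{j−i}.
At t = 6 h (j=6): Q = (27/10)·22.1 + (3.2/10)·17.2 = 65.2 m³/s.

Q ≈ 65.2 m³/s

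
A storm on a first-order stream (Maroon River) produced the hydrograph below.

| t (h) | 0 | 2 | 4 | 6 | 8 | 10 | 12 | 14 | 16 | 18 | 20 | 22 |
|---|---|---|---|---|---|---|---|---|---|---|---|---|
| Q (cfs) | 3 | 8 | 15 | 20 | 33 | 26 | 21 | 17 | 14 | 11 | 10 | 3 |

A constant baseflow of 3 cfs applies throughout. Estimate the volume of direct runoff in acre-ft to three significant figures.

Direct-runoff ordinates (Q − Q_b): 0.0, 5.0, 12.0, 17.0, 30.0, 23.0, 18.0, 14.0, 11.0, 8.0, 7.0, 0.0 cfs.
ΣQ_DR = 145.0 cfs.
With Δt = 2 h = 7200 s, V = ΣQ_DR · Δt = 145.0 × 7200 = 1.04 × 10^6 ft³ = 24.0 acre-ft.

V ≈ 24.0 acre-ft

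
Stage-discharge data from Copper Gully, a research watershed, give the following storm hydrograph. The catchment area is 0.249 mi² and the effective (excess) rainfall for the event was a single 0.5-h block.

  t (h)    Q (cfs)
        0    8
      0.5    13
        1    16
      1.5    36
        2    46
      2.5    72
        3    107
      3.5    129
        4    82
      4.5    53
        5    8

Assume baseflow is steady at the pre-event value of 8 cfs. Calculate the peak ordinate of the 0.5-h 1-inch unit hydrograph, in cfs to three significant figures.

U_p ≈ 80.7 cfs

Direct runoff: 0.0, 5.0, 8.0, 28.0, 38.0, 64.0, 99.0, 121.0, 74.0, 45.0, 0.0 cfs; ΣQ_DR = 482.0 cfs, peak = 121.0 cfs.
Runoff depth d = ΣQ_DR·Δt / A = 482.0 × 1800 / (0.249 mi²) = 1.500 in.
The 1-inch UH is the DRH scaled by (1 in)/d, so U_p = 121.0 × 1/1.500 = 80.7 cfs.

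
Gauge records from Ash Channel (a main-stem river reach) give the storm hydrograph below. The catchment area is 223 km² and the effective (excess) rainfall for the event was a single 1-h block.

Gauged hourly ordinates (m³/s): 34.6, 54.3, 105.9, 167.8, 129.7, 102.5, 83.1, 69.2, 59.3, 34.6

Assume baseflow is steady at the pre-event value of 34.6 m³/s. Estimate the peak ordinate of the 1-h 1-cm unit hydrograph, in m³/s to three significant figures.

Direct runoff: 0.0, 19.7, 71.3, 133.2, 95.1, 67.9, 48.5, 34.6, 24.7, 0.0 m³/s; ΣQ_DR = 495.0 m³/s, peak = 133.2 m³/s.
Runoff depth d = ΣQ_DR·Δt / A = 495.0 × 3600 / (223 km²) = 7.991 mm.
The 1-cm UH is the DRH scaled by (10 mm)/d, so U_p = 133.2 × 10/7.991 = 167 m³/s.

U_p ≈ 167 m³/s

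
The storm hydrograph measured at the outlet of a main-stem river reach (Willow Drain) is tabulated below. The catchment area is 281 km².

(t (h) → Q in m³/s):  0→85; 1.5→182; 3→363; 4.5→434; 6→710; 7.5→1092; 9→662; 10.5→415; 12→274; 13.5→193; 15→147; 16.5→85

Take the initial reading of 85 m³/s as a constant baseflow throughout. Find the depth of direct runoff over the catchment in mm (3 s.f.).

Direct runoff: 0.0, 97.0, 278.0, 349.0, 625.0, 1007.0, 577.0, 330.0, 189.0, 108.0, 62.0, 0.0 m³/s; ΣQ_DR = 3622 m³/s.
V = ΣQ_DR · Δt = 3622 × 5400 s = 1.956 × 10^7 m³.
Over A = 281 km², depth = V / A = 69.6 mm.

d ≈ 69.6 mm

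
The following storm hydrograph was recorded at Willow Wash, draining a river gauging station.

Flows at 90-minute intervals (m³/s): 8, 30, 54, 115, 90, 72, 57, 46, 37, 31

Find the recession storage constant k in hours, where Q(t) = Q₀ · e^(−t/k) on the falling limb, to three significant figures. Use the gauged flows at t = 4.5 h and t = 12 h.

k ≈ 6.61 h

On the falling limb, Q drops from 115 to 37 m³/s between t = 4.5 h and t = 12 h (Δt = 7.5 h).
k = −Δt / ln(Q₂/Q₁) = −7.5 / ln(37/115) = 6.61 h.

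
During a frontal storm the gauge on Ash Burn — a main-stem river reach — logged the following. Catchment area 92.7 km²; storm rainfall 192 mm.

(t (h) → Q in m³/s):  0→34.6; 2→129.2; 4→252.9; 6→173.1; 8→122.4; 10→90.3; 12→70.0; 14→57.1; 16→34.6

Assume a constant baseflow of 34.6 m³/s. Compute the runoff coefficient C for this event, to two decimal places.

C ≈ 0.26

ΣQ_DR = 652.8 m³/s; V = ΣQ_DR·Δt = 4.700 × 10^6 m³.
Runoff depth d = V / A = 50.70 mm.
C = d / P = 50.70 / 192 = 0.26.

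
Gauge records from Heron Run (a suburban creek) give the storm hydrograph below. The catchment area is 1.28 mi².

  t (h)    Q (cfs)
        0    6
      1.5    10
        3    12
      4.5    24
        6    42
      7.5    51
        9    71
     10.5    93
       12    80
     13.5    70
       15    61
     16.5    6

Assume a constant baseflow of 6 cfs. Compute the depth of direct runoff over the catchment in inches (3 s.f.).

Direct runoff: 0.0, 4.0, 6.0, 18.0, 36.0, 45.0, 65.0, 87.0, 74.0, 64.0, 55.0, 0.0 cfs; ΣQ_DR = 454.0 cfs.
V = ΣQ_DR · Δt = 454.0 × 5400 s = 2.452 × 10^6 ft³.
Over A = 1.28 mi², depth = V / A = 0.824 in.

d ≈ 0.824 in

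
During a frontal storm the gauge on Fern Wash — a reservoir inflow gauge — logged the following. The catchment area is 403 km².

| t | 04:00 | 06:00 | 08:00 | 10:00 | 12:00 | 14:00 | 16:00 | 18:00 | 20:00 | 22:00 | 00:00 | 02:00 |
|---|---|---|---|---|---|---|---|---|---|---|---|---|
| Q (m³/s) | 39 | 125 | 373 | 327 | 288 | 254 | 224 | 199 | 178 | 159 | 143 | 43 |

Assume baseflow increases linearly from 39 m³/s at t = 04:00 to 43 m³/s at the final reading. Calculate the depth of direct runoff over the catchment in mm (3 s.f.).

d ≈ 33.2 mm

Direct runoff: 0.00, 85.64, 333.27, 286.91, 247.55, 213.18, 182.82, 157.45, 136.09, 116.73, 100.36, 0.00 m³/s; ΣQ_DR = 1860 m³/s.
V = ΣQ_DR · Δt = 1860 × 7200 s = 1.339 × 10^7 m³.
Over A = 403 km², depth = V / A = 33.2 mm.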